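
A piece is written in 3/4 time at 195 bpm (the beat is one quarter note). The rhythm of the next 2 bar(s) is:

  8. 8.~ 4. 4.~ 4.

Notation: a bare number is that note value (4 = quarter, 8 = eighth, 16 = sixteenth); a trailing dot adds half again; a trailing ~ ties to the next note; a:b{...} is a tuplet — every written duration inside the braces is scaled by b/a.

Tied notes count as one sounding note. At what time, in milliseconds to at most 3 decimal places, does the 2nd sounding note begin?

1. 0.0ms @ 0 + 230.769ms (3/4)
2. 230.769ms @ 3/4 + 692.308ms (9/4)
3. 923.077ms @ 3 + 923.077ms (3)

note 2 onset = 3/4b = 230.769ms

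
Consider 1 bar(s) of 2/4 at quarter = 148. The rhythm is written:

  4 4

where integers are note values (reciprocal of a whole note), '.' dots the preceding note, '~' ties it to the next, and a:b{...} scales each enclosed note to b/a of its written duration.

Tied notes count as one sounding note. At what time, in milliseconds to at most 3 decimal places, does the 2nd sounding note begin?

1. 0.0ms @ 0 + 405.405ms (1)
2. 405.405ms @ 1 + 405.405ms (1)

note 2 onset = 1b = 405.405ms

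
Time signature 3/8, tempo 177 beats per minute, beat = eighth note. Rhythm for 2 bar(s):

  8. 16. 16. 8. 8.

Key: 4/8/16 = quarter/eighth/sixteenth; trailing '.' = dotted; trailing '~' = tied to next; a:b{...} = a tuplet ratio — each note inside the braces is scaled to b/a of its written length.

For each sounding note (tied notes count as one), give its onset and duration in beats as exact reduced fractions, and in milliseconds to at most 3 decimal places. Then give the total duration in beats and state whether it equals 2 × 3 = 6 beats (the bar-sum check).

1) 0.0ms=0b +508.475ms=3/2b
2) 508.475ms=3/2b +254.237ms=3/4b
3) 762.712ms=9/4b +254.237ms=3/4b
4) 1016.949ms=3b +508.475ms=3/2b
5) 1525.424ms=9/2b +508.475ms=3/2b
Σ=6b of 6 (177bpm 3/8) — PASS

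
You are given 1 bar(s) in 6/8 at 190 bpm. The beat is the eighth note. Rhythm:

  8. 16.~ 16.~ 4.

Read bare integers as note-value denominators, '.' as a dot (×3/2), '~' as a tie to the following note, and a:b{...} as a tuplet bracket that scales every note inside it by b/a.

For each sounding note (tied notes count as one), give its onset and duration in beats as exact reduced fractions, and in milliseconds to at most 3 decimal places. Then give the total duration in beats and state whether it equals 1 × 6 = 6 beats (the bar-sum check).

1) 0.0ms=0b +473.684ms=3/2b
2) 473.684ms=3/2b +1421.053ms=9/2b
Σ=6b of 6 (190bpm 6/8) — PASS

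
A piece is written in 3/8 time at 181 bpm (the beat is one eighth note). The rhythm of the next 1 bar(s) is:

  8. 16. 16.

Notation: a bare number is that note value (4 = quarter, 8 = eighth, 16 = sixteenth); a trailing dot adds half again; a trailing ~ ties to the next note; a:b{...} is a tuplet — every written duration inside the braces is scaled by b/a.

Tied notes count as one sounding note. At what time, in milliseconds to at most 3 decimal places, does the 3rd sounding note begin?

note 3 onset = 9/4b = 745.856ms

1. 0.0ms @ 0 + 497.238ms (3/2)
2. 497.238ms @ 3/2 + 248.619ms (3/4)
3. 745.856ms @ 9/4 + 248.619ms (3/4)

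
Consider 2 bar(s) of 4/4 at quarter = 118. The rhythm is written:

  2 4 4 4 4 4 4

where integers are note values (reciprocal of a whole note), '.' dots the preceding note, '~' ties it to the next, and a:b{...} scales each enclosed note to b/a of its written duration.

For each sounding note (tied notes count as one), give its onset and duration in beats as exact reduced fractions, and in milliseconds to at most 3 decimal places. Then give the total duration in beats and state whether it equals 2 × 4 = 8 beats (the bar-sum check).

1) 0.0ms=0b +1016.949ms=2b
2) 1016.949ms=2b +508.475ms=1b
3) 1525.424ms=3b +508.475ms=1b
4) 2033.898ms=4b +508.475ms=1b
5) 2542.373ms=5b +508.475ms=1b
6) 3050.847ms=6b +508.475ms=1b
7) 3559.322ms=7b +508.475ms=1b
Σ=8b of 8 (118bpm 4/4) — PASS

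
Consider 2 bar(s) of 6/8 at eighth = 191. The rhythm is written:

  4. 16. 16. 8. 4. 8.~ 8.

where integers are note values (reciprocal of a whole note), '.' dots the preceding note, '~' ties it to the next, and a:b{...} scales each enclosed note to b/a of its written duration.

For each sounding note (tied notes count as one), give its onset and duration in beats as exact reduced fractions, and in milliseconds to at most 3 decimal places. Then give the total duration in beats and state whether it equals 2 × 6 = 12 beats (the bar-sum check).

1) 0.0ms=0b +942.408ms=3b
2) 942.408ms=3b +235.602ms=3/4b
3) 1178.01ms=15/4b +235.602ms=3/4b
4) 1413.613ms=9/2b +471.204ms=3/2b
5) 1884.817ms=6b +942.408ms=3b
6) 2827.225ms=9b +942.408ms=3b
Σ=12b of 12 (191bpm 6/8) — PASS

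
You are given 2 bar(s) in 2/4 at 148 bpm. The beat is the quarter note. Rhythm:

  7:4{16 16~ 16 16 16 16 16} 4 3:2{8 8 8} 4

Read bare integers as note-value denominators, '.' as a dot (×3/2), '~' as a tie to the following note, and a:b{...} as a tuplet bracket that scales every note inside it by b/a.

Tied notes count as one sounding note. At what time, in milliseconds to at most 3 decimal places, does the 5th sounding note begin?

note 5 onset = 5/7b = 289.575ms

1. 0.0ms @ 0 + 57.915ms (1/7)
2. 57.915ms @ 1/7 + 115.83ms (2/7)
3. 173.745ms @ 3/7 + 57.915ms (1/7)
4. 231.66ms @ 4/7 + 57.915ms (1/7)
5. 289.575ms @ 5/7 + 57.915ms (1/7)
6. 347.49ms @ 6/7 + 57.915ms (1/7)
7. 405.405ms @ 1 + 405.405ms (1)
8. 810.811ms @ 2 + 135.135ms (1/3)
9. 945.946ms @ 7/3 + 135.135ms (1/3)
10. 1081.081ms @ 8/3 + 135.135ms (1/3)
11. 1216.216ms @ 3 + 405.405ms (1)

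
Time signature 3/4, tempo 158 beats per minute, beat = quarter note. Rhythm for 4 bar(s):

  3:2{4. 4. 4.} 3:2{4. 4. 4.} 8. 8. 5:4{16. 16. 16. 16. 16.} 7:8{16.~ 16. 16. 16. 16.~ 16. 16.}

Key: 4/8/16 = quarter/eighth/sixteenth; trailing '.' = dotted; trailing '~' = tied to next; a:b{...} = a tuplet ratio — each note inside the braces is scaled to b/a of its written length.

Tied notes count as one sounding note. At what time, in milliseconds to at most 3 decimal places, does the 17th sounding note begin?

1. 0.0ms @ 0 + 379.747ms (1)
2. 379.747ms @ 1 + 379.747ms (1)
3. 759.494ms @ 2 + 379.747ms (1)
4. 1139.241ms @ 3 + 379.747ms (1)
5. 1518.987ms @ 4 + 379.747ms (1)
6. 1898.734ms @ 5 + 379.747ms (1)
7. 2278.481ms @ 6 + 284.81ms (3/4)
8. 2563.291ms @ 27/4 + 284.81ms (3/4)
9. 2848.101ms @ 15/2 + 113.924ms (3/10)
10. 2962.025ms @ 39/5 + 113.924ms (3/10)
11. 3075.949ms @ 81/10 + 113.924ms (3/10)
12. 3189.873ms @ 42/5 + 113.924ms (3/10)
13. 3303.797ms @ 87/10 + 113.924ms (3/10)
14. 3417.722ms @ 9 + 325.497ms (6/7)
15. 3743.219ms @ 69/7 + 162.749ms (3/7)
16. 3905.967ms @ 72/7 + 162.749ms (3/7)
17. 4068.716ms @ 75/7 + 325.497ms (6/7)
18. 4394.213ms @ 81/7 + 162.749ms (3/7)

note 17 onset = 75/7b = 4068.716ms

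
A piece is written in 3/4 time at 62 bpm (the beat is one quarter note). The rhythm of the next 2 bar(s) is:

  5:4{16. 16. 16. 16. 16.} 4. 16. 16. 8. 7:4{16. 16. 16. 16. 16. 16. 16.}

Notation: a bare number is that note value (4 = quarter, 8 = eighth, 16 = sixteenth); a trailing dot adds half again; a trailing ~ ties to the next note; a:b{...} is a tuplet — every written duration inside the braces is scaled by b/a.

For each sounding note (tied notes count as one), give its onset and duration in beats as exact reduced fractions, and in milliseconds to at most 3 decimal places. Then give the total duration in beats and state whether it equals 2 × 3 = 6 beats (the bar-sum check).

1) 0.0ms=0b +290.323ms=3/10b
2) 290.323ms=3/10b +290.323ms=3/10b
3) 580.645ms=3/5b +290.323ms=3/10b
4) 870.968ms=9/10b +290.323ms=3/10b
5) 1161.29ms=6/5b +290.323ms=3/10b
6) 1451.613ms=3/2b +1451.613ms=3/2b
7) 2903.226ms=3b +362.903ms=3/8b
8) 3266.129ms=27/8b +362.903ms=3/8b
9) 3629.032ms=15/4b +725.806ms=3/4b
10) 4354.839ms=9/2b +207.373ms=3/14b
11) 4562.212ms=33/7b +207.373ms=3/14b
12) 4769.585ms=69/14b +207.373ms=3/14b
13) 4976.959ms=36/7b +207.373ms=3/14b
14) 5184.332ms=75/14b +207.373ms=3/14b
15) 5391.705ms=39/7b +207.373ms=3/14b
16) 5599.078ms=81/14b +207.373ms=3/14b
Σ=6b of 6 (62bpm 3/4) — PASS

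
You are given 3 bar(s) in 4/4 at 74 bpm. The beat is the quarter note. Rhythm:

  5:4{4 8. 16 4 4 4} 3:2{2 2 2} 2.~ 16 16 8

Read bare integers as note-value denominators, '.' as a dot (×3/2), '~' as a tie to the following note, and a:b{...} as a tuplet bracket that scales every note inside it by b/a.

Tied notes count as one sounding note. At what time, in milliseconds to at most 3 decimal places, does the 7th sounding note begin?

note 7 onset = 4b = 3243.243ms

1. 0.0ms @ 0 + 648.649ms (4/5)
2. 648.649ms @ 4/5 + 486.486ms (3/5)
3. 1135.135ms @ 7/5 + 162.162ms (1/5)
4. 1297.297ms @ 8/5 + 648.649ms (4/5)
5. 1945.946ms @ 12/5 + 648.649ms (4/5)
6. 2594.595ms @ 16/5 + 648.649ms (4/5)
7. 3243.243ms @ 4 + 1081.081ms (4/3)
8. 4324.324ms @ 16/3 + 1081.081ms (4/3)
9. 5405.405ms @ 20/3 + 1081.081ms (4/3)
10. 6486.486ms @ 8 + 2635.135ms (13/4)
11. 9121.622ms @ 45/4 + 202.703ms (1/4)
12. 9324.324ms @ 23/2 + 405.405ms (1/2)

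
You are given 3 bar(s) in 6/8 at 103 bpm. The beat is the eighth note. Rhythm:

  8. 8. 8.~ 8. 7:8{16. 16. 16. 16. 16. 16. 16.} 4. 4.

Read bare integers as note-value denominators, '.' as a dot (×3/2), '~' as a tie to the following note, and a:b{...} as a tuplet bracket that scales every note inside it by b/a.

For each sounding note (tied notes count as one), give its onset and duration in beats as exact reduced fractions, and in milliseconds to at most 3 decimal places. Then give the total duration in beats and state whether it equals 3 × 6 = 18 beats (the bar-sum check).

1) 0.0ms=0b +873.786ms=3/2b
2) 873.786ms=3/2b +873.786ms=3/2b
3) 1747.573ms=3b +1747.573ms=3b
4) 3495.146ms=6b +499.307ms=6/7b
5) 3994.452ms=48/7b +499.307ms=6/7b
6) 4493.759ms=54/7b +499.307ms=6/7b
7) 4993.065ms=60/7b +499.307ms=6/7b
8) 5492.372ms=66/7b +499.307ms=6/7b
9) 5991.678ms=72/7b +499.307ms=6/7b
10) 6490.985ms=78/7b +499.307ms=6/7b
11) 6990.291ms=12b +1747.573ms=3b
12) 8737.864ms=15b +1747.573ms=3b
Σ=18b of 18 (103bpm 6/8) — PASS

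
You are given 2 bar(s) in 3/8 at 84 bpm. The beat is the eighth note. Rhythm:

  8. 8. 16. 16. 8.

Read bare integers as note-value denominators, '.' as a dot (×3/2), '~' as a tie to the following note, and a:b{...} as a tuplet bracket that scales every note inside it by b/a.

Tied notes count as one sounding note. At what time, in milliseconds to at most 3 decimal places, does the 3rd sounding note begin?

1. 0.0ms @ 0 + 1071.429ms (3/2)
2. 1071.429ms @ 3/2 + 1071.429ms (3/2)
3. 2142.857ms @ 3 + 535.714ms (3/4)
4. 2678.571ms @ 15/4 + 535.714ms (3/4)
5. 3214.286ms @ 9/2 + 1071.429ms (3/2)

note 3 onset = 3b = 2142.857ms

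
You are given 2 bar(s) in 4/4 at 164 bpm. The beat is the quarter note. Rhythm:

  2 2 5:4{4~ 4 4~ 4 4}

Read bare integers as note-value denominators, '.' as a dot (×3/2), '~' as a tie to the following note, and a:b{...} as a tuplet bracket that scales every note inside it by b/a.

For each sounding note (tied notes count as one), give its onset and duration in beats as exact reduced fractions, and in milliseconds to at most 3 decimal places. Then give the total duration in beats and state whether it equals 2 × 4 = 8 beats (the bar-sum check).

1) 0.0ms=0b +731.707ms=2b
2) 731.707ms=2b +731.707ms=2b
3) 1463.415ms=4b +585.366ms=8/5b
4) 2048.78ms=28/5b +585.366ms=8/5b
5) 2634.146ms=36/5b +292.683ms=4/5b
Σ=8b of 8 (164bpm 4/4) — PASS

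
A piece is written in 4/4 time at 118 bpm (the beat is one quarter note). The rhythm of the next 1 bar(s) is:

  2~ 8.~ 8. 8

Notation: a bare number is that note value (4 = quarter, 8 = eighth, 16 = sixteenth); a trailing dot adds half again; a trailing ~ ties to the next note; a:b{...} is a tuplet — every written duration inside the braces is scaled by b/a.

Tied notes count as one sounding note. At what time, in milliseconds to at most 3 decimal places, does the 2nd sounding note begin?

note 2 onset = 7/2b = 1779.661ms

1. 0.0ms @ 0 + 1779.661ms (7/2)
2. 1779.661ms @ 7/2 + 254.237ms (1/2)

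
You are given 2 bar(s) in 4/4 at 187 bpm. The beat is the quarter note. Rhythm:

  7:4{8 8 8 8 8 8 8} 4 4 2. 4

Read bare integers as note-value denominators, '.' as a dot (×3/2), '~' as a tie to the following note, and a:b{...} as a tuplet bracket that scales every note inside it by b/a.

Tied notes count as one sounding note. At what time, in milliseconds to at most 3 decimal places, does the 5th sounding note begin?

1. 0.0ms @ 0 + 91.673ms (2/7)
2. 91.673ms @ 2/7 + 91.673ms (2/7)
3. 183.346ms @ 4/7 + 91.673ms (2/7)
4. 275.019ms @ 6/7 + 91.673ms (2/7)
5. 366.692ms @ 8/7 + 91.673ms (2/7)
6. 458.365ms @ 10/7 + 91.673ms (2/7)
7. 550.038ms @ 12/7 + 91.673ms (2/7)
8. 641.711ms @ 2 + 320.856ms (1)
9. 962.567ms @ 3 + 320.856ms (1)
10. 1283.422ms @ 4 + 962.567ms (3)
11. 2245.989ms @ 7 + 320.856ms (1)

note 5 onset = 8/7b = 366.692ms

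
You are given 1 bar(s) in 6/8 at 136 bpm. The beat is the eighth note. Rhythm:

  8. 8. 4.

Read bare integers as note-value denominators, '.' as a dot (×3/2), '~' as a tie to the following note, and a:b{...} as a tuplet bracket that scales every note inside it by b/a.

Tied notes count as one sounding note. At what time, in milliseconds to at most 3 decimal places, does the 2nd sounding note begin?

note 2 onset = 3/2b = 661.765ms

1. 0.0ms @ 0 + 661.765ms (3/2)
2. 661.765ms @ 3/2 + 661.765ms (3/2)
3. 1323.529ms @ 3 + 1323.529ms (3)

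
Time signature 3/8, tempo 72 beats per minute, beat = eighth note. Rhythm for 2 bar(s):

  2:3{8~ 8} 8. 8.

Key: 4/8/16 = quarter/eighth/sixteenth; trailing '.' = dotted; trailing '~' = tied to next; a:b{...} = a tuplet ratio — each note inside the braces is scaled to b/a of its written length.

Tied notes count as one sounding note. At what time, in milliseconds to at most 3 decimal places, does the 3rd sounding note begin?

note 3 onset = 9/2b = 3750.0ms

1. 0.0ms @ 0 + 2500.0ms (3)
2. 2500.0ms @ 3 + 1250.0ms (3/2)
3. 3750.0ms @ 9/2 + 1250.0ms (3/2)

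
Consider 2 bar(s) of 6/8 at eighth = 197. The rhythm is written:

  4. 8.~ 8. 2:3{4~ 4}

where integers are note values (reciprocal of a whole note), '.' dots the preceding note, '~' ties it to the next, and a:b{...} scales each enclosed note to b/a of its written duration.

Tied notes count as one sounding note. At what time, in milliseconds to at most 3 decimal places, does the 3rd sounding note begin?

1. 0.0ms @ 0 + 913.706ms (3)
2. 913.706ms @ 3 + 913.706ms (3)
3. 1827.411ms @ 6 + 1827.411ms (6)

note 3 onset = 6b = 1827.411ms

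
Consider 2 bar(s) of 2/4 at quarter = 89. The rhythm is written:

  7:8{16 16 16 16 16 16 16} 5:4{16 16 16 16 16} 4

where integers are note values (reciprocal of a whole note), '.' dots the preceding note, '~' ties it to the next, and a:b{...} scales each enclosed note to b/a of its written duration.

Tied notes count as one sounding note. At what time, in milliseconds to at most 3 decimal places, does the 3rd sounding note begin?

note 3 onset = 4/7b = 385.233ms

1. 0.0ms @ 0 + 192.616ms (2/7)
2. 192.616ms @ 2/7 + 192.616ms (2/7)
3. 385.233ms @ 4/7 + 192.616ms (2/7)
4. 577.849ms @ 6/7 + 192.616ms (2/7)
5. 770.465ms @ 8/7 + 192.616ms (2/7)
6. 963.082ms @ 10/7 + 192.616ms (2/7)
7. 1155.698ms @ 12/7 + 192.616ms (2/7)
8. 1348.315ms @ 2 + 134.831ms (1/5)
9. 1483.146ms @ 11/5 + 134.831ms (1/5)
10. 1617.978ms @ 12/5 + 134.831ms (1/5)
11. 1752.809ms @ 13/5 + 134.831ms (1/5)
12. 1887.64ms @ 14/5 + 134.831ms (1/5)
13. 2022.472ms @ 3 + 674.157ms (1)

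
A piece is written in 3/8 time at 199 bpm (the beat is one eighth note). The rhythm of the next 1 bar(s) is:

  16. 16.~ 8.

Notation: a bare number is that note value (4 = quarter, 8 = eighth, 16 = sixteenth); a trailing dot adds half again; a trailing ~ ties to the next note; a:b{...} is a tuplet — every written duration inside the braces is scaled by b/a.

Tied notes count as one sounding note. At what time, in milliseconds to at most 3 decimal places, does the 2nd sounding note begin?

note 2 onset = 3/4b = 226.131ms

1. 0.0ms @ 0 + 226.131ms (3/4)
2. 226.131ms @ 3/4 + 678.392ms (9/4)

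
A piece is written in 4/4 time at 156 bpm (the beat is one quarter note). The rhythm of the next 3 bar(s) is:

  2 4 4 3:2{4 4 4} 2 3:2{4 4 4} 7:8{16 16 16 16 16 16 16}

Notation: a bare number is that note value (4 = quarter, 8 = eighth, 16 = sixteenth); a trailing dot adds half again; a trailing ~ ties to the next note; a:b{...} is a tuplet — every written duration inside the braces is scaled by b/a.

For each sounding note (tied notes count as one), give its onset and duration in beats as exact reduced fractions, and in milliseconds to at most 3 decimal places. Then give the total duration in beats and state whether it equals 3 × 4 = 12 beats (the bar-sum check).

1) 0.0ms=0b +769.231ms=2b
2) 769.231ms=2b +384.615ms=1b
3) 1153.846ms=3b +384.615ms=1b
4) 1538.462ms=4b +256.41ms=2/3b
5) 1794.872ms=14/3b +256.41ms=2/3b
6) 2051.282ms=16/3b +256.41ms=2/3b
7) 2307.692ms=6b +769.231ms=2b
8) 3076.923ms=8b +256.41ms=2/3b
9) 3333.333ms=26/3b +256.41ms=2/3b
10) 3589.744ms=28/3b +256.41ms=2/3b
11) 3846.154ms=10b +109.89ms=2/7b
12) 3956.044ms=72/7b +109.89ms=2/7b
13) 4065.934ms=74/7b +109.89ms=2/7b
14) 4175.824ms=76/7b +109.89ms=2/7b
15) 4285.714ms=78/7b +109.89ms=2/7b
16) 4395.604ms=80/7b +109.89ms=2/7b
17) 4505.495ms=82/7b +109.89ms=2/7b
Σ=12b of 12 (156bpm 4/4) — PASS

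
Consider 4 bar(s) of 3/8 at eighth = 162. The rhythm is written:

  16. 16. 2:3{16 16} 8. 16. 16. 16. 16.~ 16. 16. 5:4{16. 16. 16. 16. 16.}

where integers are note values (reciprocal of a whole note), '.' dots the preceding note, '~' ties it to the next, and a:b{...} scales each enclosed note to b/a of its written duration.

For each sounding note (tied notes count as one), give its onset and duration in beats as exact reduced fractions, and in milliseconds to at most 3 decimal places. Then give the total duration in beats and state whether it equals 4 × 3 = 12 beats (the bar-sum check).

1) 0.0ms=0b +277.778ms=3/4b
2) 277.778ms=3/4b +277.778ms=3/4b
3) 555.556ms=3/2b +277.778ms=3/4b
4) 833.333ms=9/4b +277.778ms=3/4b
5) 1111.111ms=3b +555.556ms=3/2b
6) 1666.667ms=9/2b +277.778ms=3/4b
7) 1944.444ms=21/4b +277.778ms=3/4b
8) 2222.222ms=6b +277.778ms=3/4b
9) 2500.0ms=27/4b +555.556ms=3/2b
10) 3055.556ms=33/4b +277.778ms=3/4b
11) 3333.333ms=9b +222.222ms=3/5b
12) 3555.556ms=48/5b +222.222ms=3/5b
13) 3777.778ms=51/5b +222.222ms=3/5b
14) 4000.0ms=54/5b +222.222ms=3/5b
15) 4222.222ms=57/5b +222.222ms=3/5b
Σ=12b of 12 (162bpm 3/8) — PASS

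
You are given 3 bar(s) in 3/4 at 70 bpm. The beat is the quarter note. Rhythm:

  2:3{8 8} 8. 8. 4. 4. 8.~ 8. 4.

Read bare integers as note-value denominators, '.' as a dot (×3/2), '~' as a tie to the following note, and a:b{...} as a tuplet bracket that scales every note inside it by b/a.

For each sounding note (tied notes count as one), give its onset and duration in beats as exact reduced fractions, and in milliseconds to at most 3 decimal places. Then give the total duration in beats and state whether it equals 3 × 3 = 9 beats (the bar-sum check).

1) 0.0ms=0b +642.857ms=3/4b
2) 642.857ms=3/4b +642.857ms=3/4b
3) 1285.714ms=3/2b +642.857ms=3/4b
4) 1928.571ms=9/4b +642.857ms=3/4b
5) 2571.429ms=3b +1285.714ms=3/2b
6) 3857.143ms=9/2b +1285.714ms=3/2b
7) 5142.857ms=6b +1285.714ms=3/2b
8) 6428.571ms=15/2b +1285.714ms=3/2b
Σ=9b of 9 (70bpm 3/4) — PASS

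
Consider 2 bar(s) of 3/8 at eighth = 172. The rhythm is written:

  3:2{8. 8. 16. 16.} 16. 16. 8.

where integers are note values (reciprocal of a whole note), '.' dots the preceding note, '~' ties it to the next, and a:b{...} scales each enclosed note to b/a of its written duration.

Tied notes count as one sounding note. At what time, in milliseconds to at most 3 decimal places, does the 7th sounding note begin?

1. 0.0ms @ 0 + 348.837ms (1)
2. 348.837ms @ 1 + 348.837ms (1)
3. 697.674ms @ 2 + 174.419ms (1/2)
4. 872.093ms @ 5/2 + 174.419ms (1/2)
5. 1046.512ms @ 3 + 261.628ms (3/4)
6. 1308.14ms @ 15/4 + 261.628ms (3/4)
7. 1569.767ms @ 9/2 + 523.256ms (3/2)

note 7 onset = 9/2b = 1569.767ms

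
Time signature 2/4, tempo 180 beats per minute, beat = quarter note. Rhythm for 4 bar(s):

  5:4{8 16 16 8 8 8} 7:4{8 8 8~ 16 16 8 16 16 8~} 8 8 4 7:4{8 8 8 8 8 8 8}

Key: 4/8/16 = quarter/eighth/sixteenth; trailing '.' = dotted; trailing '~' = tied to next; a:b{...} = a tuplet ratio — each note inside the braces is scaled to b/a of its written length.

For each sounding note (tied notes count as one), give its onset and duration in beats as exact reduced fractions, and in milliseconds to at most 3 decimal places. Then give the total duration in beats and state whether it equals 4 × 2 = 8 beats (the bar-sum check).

1) 0.0ms=0b +133.333ms=2/5b
2) 133.333ms=2/5b +66.667ms=1/5b
3) 200.0ms=3/5b +66.667ms=1/5b
4) 266.667ms=4/5b +133.333ms=2/5b
5) 400.0ms=6/5b +133.333ms=2/5b
6) 533.333ms=8/5b +133.333ms=2/5b
7) 666.667ms=2b +95.238ms=2/7b
8) 761.905ms=16/7b +95.238ms=2/7b
9) 857.143ms=18/7b +142.857ms=3/7b
10) 1000.0ms=3b +47.619ms=1/7b
11) 1047.619ms=22/7b +95.238ms=2/7b
12) 1142.857ms=24/7b +47.619ms=1/7b
13) 1190.476ms=25/7b +47.619ms=1/7b
14) 1238.095ms=26/7b +261.905ms=11/14b
15) 1500.0ms=9/2b +166.667ms=1/2b
16) 1666.667ms=5b +333.333ms=1b
17) 2000.0ms=6b +95.238ms=2/7b
18) 2095.238ms=44/7b +95.238ms=2/7b
19) 2190.476ms=46/7b +95.238ms=2/7b
20) 2285.714ms=48/7b +95.238ms=2/7b
21) 2380.952ms=50/7b +95.238ms=2/7b
22) 2476.19ms=52/7b +95.238ms=2/7b
23) 2571.429ms=54/7b +95.238ms=2/7b
Σ=8b of 8 (180bpm 2/4) — PASS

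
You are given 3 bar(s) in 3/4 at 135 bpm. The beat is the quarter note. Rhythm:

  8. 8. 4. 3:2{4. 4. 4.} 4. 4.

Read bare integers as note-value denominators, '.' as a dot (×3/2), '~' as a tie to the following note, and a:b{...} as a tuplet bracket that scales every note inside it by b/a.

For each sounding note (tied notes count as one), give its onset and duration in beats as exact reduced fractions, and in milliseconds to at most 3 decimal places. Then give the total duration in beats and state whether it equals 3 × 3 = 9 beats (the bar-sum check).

1) 0.0ms=0b +333.333ms=3/4b
2) 333.333ms=3/4b +333.333ms=3/4b
3) 666.667ms=3/2b +666.667ms=3/2b
4) 1333.333ms=3b +444.444ms=1b
5) 1777.778ms=4b +444.444ms=1b
6) 2222.222ms=5b +444.444ms=1b
7) 2666.667ms=6b +666.667ms=3/2b
8) 3333.333ms=15/2b +666.667ms=3/2b
Σ=9b of 9 (135bpm 3/4) — PASS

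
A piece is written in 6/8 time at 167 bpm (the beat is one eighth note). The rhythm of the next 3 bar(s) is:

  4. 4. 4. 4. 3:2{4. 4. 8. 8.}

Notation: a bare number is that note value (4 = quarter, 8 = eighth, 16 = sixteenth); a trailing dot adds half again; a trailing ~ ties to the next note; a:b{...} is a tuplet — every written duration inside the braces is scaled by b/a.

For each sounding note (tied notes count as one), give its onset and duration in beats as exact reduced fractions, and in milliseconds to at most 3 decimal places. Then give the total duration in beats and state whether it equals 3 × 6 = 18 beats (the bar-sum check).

1) 0.0ms=0b +1077.844ms=3b
2) 1077.844ms=3b +1077.844ms=3b
3) 2155.689ms=6b +1077.844ms=3b
4) 3233.533ms=9b +1077.844ms=3b
5) 4311.377ms=12b +718.563ms=2b
6) 5029.94ms=14b +718.563ms=2b
7) 5748.503ms=16b +359.281ms=1b
8) 6107.784ms=17b +359.281ms=1b
Σ=18b of 18 (167bpm 6/8) — PASS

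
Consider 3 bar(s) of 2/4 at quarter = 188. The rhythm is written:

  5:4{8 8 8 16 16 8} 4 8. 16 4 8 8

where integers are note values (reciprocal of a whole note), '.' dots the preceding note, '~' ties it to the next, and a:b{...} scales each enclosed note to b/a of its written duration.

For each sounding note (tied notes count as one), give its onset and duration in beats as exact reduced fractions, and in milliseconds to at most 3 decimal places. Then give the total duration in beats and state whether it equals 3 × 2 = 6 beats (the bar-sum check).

1) 0.0ms=0b +127.66ms=2/5b
2) 127.66ms=2/5b +127.66ms=2/5b
3) 255.319ms=4/5b +127.66ms=2/5b
4) 382.979ms=6/5b +63.83ms=1/5b
5) 446.809ms=7/5b +63.83ms=1/5b
6) 510.638ms=8/5b +127.66ms=2/5b
7) 638.298ms=2b +319.149ms=1b
8) 957.447ms=3b +239.362ms=3/4b
9) 1196.809ms=15/4b +79.787ms=1/4b
10) 1276.596ms=4b +319.149ms=1b
11) 1595.745ms=5b +159.574ms=1/2b
12) 1755.319ms=11/2b +159.574ms=1/2b
Σ=6b of 6 (188bpm 2/4) — PASS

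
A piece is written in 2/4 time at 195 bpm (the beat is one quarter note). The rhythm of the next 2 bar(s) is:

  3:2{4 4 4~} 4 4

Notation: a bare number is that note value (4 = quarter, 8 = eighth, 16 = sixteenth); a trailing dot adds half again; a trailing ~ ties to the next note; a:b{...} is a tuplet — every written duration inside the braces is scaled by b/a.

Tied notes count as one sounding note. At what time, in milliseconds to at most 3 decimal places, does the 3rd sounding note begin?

note 3 onset = 4/3b = 410.256ms

1. 0.0ms @ 0 + 205.128ms (2/3)
2. 205.128ms @ 2/3 + 205.128ms (2/3)
3. 410.256ms @ 4/3 + 512.821ms (5/3)
4. 923.077ms @ 3 + 307.692ms (1)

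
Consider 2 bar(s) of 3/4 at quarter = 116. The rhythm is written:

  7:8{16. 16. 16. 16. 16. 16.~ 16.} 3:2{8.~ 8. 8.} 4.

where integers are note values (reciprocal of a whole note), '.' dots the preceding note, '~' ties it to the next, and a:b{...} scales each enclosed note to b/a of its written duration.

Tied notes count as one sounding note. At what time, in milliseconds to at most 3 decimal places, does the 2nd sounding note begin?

1. 0.0ms @ 0 + 221.675ms (3/7)
2. 221.675ms @ 3/7 + 221.675ms (3/7)
3. 443.35ms @ 6/7 + 221.675ms (3/7)
4. 665.025ms @ 9/7 + 221.675ms (3/7)
5. 886.7ms @ 12/7 + 221.675ms (3/7)
6. 1108.374ms @ 15/7 + 443.35ms (6/7)
7. 1551.724ms @ 3 + 517.241ms (1)
8. 2068.966ms @ 4 + 258.621ms (1/2)
9. 2327.586ms @ 9/2 + 775.862ms (3/2)

note 2 onset = 3/7b = 221.675ms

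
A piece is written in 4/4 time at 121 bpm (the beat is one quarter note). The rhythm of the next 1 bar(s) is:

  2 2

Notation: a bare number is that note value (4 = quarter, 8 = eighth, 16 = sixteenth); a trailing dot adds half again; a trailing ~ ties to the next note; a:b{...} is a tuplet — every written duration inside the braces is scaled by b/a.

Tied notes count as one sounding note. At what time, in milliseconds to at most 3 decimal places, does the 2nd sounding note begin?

1. 0.0ms @ 0 + 991.736ms (2)
2. 991.736ms @ 2 + 991.736ms (2)

note 2 onset = 2b = 991.736ms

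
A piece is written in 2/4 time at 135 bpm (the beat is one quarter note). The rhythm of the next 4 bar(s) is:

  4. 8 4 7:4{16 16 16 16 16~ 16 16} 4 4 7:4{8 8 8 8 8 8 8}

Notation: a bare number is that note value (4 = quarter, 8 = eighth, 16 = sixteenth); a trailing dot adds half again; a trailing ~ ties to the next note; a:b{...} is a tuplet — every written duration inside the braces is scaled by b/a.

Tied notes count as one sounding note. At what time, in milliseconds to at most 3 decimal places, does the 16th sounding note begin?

note 16 onset = 50/7b = 3174.603ms

1. 0.0ms @ 0 + 666.667ms (3/2)
2. 666.667ms @ 3/2 + 222.222ms (1/2)
3. 888.889ms @ 2 + 444.444ms (1)
4. 1333.333ms @ 3 + 63.492ms (1/7)
5. 1396.825ms @ 22/7 + 63.492ms (1/7)
6. 1460.317ms @ 23/7 + 63.492ms (1/7)
7. 1523.81ms @ 24/7 + 63.492ms (1/7)
8. 1587.302ms @ 25/7 + 126.984ms (2/7)
9. 1714.286ms @ 27/7 + 63.492ms (1/7)
10. 1777.778ms @ 4 + 444.444ms (1)
11. 2222.222ms @ 5 + 444.444ms (1)
12. 2666.667ms @ 6 + 126.984ms (2/7)
13. 2793.651ms @ 44/7 + 126.984ms (2/7)
14. 2920.635ms @ 46/7 + 126.984ms (2/7)
15. 3047.619ms @ 48/7 + 126.984ms (2/7)
16. 3174.603ms @ 50/7 + 126.984ms (2/7)
17. 3301.587ms @ 52/7 + 126.984ms (2/7)
18. 3428.571ms @ 54/7 + 126.984ms (2/7)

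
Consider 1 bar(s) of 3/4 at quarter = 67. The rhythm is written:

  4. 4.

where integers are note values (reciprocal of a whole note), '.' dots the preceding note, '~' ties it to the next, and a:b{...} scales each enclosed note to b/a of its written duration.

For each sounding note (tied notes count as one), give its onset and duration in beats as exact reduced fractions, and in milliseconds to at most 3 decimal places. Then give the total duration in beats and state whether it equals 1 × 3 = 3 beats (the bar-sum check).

1) 0.0ms=0b +1343.284ms=3/2b
2) 1343.284ms=3/2b +1343.284ms=3/2b
Σ=3b of 3 (67bpm 3/4) — PASS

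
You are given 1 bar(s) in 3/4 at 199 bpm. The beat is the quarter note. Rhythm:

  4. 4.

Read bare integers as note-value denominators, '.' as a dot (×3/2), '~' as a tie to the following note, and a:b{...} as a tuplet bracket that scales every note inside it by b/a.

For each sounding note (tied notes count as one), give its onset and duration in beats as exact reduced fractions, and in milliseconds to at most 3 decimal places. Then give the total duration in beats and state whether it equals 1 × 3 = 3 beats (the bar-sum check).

1) 0.0ms=0b +452.261ms=3/2b
2) 452.261ms=3/2b +452.261ms=3/2b
Σ=3b of 3 (199bpm 3/4) — PASS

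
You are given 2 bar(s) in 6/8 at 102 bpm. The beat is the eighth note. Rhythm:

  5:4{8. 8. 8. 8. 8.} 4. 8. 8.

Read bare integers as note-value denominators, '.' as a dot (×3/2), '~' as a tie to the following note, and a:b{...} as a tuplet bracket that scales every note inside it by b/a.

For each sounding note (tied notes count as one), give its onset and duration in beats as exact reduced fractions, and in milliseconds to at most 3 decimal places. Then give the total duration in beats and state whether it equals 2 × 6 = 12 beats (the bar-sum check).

1) 0.0ms=0b +705.882ms=6/5b
2) 705.882ms=6/5b +705.882ms=6/5b
3) 1411.765ms=12/5b +705.882ms=6/5b
4) 2117.647ms=18/5b +705.882ms=6/5b
5) 2823.529ms=24/5b +705.882ms=6/5b
6) 3529.412ms=6b +1764.706ms=3b
7) 5294.118ms=9b +882.353ms=3/2b
8) 6176.471ms=21/2b +882.353ms=3/2b
Σ=12b of 12 (102bpm 6/8) — PASS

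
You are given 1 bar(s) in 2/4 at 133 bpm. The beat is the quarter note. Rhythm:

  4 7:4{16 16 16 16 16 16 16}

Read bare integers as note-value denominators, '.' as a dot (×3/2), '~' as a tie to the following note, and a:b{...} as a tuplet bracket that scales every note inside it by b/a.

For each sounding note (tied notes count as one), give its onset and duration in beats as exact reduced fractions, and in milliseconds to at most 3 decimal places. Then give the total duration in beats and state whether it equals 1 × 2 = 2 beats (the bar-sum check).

1) 0.0ms=0b +451.128ms=1b
2) 451.128ms=1b +64.447ms=1/7b
3) 515.575ms=8/7b +64.447ms=1/7b
4) 580.021ms=9/7b +64.447ms=1/7b
5) 644.468ms=10/7b +64.447ms=1/7b
6) 708.915ms=11/7b +64.447ms=1/7b
7) 773.362ms=12/7b +64.447ms=1/7b
8) 837.809ms=13/7b +64.447ms=1/7b
Σ=2b of 2 (133bpm 2/4) — PASS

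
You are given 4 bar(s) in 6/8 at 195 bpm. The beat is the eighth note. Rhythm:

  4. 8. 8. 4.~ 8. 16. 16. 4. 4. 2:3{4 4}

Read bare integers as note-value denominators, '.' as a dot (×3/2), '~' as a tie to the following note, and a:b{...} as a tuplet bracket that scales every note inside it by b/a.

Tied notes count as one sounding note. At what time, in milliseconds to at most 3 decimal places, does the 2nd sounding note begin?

note 2 onset = 3b = 923.077ms

1. 0.0ms @ 0 + 923.077ms (3)
2. 923.077ms @ 3 + 461.538ms (3/2)
3. 1384.615ms @ 9/2 + 461.538ms (3/2)
4. 1846.154ms @ 6 + 1384.615ms (9/2)
5. 3230.769ms @ 21/2 + 230.769ms (3/4)
6. 3461.538ms @ 45/4 + 230.769ms (3/4)
7. 3692.308ms @ 12 + 923.077ms (3)
8. 4615.385ms @ 15 + 923.077ms (3)
9. 5538.462ms @ 18 + 923.077ms (3)
10. 6461.538ms @ 21 + 923.077ms (3)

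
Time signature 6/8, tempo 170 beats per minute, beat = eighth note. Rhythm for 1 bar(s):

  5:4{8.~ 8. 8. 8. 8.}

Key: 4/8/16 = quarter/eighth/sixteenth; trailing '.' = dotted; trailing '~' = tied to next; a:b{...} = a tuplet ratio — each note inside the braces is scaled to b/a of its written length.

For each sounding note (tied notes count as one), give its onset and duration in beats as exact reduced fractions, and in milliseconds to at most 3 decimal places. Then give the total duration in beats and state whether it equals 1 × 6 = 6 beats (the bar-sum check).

1) 0.0ms=0b +847.059ms=12/5b
2) 847.059ms=12/5b +423.529ms=6/5b
3) 1270.588ms=18/5b +423.529ms=6/5b
4) 1694.118ms=24/5b +423.529ms=6/5b
Σ=6b of 6 (170bpm 6/8) — PASS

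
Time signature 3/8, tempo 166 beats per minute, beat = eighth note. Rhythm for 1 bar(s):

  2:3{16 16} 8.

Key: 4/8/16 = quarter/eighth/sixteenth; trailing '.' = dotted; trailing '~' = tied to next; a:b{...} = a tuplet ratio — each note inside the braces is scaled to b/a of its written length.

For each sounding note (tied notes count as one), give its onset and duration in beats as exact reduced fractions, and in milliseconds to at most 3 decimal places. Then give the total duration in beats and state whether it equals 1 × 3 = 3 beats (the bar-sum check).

1) 0.0ms=0b +271.084ms=3/4b
2) 271.084ms=3/4b +271.084ms=3/4b
3) 542.169ms=3/2b +542.169ms=3/2b
Σ=3b of 3 (166bpm 3/8) — PASS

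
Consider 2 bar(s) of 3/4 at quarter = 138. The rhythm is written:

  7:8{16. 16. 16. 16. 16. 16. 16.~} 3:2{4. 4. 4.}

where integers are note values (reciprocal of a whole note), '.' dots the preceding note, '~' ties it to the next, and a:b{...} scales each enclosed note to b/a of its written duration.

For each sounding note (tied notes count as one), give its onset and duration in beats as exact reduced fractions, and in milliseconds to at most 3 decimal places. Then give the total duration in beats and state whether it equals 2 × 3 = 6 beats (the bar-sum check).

1) 0.0ms=0b +186.335ms=3/7b
2) 186.335ms=3/7b +186.335ms=3/7b
3) 372.671ms=6/7b +186.335ms=3/7b
4) 559.006ms=9/7b +186.335ms=3/7b
5) 745.342ms=12/7b +186.335ms=3/7b
6) 931.677ms=15/7b +186.335ms=3/7b
7) 1118.012ms=18/7b +621.118ms=10/7b
8) 1739.13ms=4b +434.783ms=1b
9) 2173.913ms=5b +434.783ms=1b
Σ=6b of 6 (138bpm 3/4) — PASS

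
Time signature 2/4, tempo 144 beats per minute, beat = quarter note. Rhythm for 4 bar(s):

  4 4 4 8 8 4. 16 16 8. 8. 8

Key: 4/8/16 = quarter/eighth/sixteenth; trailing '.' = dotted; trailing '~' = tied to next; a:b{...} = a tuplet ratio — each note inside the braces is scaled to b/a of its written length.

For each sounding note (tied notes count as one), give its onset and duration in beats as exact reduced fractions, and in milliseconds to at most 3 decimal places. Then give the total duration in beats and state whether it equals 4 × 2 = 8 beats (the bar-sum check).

1) 0.0ms=0b +416.667ms=1b
2) 416.667ms=1b +416.667ms=1b
3) 833.333ms=2b +416.667ms=1b
4) 1250.0ms=3b +208.333ms=1/2b
5) 1458.333ms=7/2b +208.333ms=1/2b
6) 1666.667ms=4b +625.0ms=3/2b
7) 2291.667ms=11/2b +104.167ms=1/4b
8) 2395.833ms=23/4b +104.167ms=1/4b
9) 2500.0ms=6b +312.5ms=3/4b
10) 2812.5ms=27/4b +312.5ms=3/4b
11) 3125.0ms=15/2b +208.333ms=1/2b
Σ=8b of 8 (144bpm 2/4) — PASS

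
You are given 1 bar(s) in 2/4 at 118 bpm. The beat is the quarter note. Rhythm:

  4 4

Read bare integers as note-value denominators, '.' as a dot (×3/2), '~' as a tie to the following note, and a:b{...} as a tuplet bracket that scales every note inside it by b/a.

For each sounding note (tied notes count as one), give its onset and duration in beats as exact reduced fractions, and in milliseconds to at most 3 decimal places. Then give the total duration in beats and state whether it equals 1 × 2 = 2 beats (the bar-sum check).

1) 0.0ms=0b +508.475ms=1b
2) 508.475ms=1b +508.475ms=1b
Σ=2b of 2 (118bpm 2/4) — PASS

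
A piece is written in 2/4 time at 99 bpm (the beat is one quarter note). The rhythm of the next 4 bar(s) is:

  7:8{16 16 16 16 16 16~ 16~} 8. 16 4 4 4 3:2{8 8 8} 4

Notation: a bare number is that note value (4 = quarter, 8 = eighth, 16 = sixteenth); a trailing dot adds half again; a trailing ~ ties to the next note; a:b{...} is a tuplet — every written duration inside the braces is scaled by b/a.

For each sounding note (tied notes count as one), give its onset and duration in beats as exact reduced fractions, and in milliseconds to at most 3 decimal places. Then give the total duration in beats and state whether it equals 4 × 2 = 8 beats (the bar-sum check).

1) 0.0ms=0b +173.16ms=2/7b
2) 173.16ms=2/7b +173.16ms=2/7b
3) 346.32ms=4/7b +173.16ms=2/7b
4) 519.481ms=6/7b +173.16ms=2/7b
5) 692.641ms=8/7b +173.16ms=2/7b
6) 865.801ms=10/7b +800.866ms=37/28b
7) 1666.667ms=11/4b +151.515ms=1/4b
8) 1818.182ms=3b +606.061ms=1b
9) 2424.242ms=4b +606.061ms=1b
10) 3030.303ms=5b +606.061ms=1b
11) 3636.364ms=6b +202.02ms=1/3b
12) 3838.384ms=19/3b +202.02ms=1/3b
13) 4040.404ms=20/3b +202.02ms=1/3b
14) 4242.424ms=7b +606.061ms=1b
Σ=8b of 8 (99bpm 2/4) — PASS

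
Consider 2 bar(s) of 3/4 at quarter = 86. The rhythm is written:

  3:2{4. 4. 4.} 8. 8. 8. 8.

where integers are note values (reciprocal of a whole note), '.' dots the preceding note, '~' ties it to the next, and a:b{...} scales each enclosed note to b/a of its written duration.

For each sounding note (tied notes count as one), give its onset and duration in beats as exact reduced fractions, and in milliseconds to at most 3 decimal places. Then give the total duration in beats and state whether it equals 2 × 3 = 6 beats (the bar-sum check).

1) 0.0ms=0b +697.674ms=1b
2) 697.674ms=1b +697.674ms=1b
3) 1395.349ms=2b +697.674ms=1b
4) 2093.023ms=3b +523.256ms=3/4b
5) 2616.279ms=15/4b +523.256ms=3/4b
6) 3139.535ms=9/2b +523.256ms=3/4b
7) 3662.791ms=21/4b +523.256ms=3/4b
Σ=6b of 6 (86bpm 3/4) — PASS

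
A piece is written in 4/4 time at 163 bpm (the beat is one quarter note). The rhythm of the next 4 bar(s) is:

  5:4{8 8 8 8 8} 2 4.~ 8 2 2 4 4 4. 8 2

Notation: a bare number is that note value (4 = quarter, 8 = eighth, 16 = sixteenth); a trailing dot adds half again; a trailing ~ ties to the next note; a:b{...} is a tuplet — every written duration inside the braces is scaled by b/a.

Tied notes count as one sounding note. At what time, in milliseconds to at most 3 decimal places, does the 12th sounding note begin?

note 12 onset = 12b = 4417.178ms

1. 0.0ms @ 0 + 147.239ms (2/5)
2. 147.239ms @ 2/5 + 147.239ms (2/5)
3. 294.479ms @ 4/5 + 147.239ms (2/5)
4. 441.718ms @ 6/5 + 147.239ms (2/5)
5. 588.957ms @ 8/5 + 147.239ms (2/5)
6. 736.196ms @ 2 + 736.196ms (2)
7. 1472.393ms @ 4 + 736.196ms (2)
8. 2208.589ms @ 6 + 736.196ms (2)
9. 2944.785ms @ 8 + 736.196ms (2)
10. 3680.982ms @ 10 + 368.098ms (1)
11. 4049.08ms @ 11 + 368.098ms (1)
12. 4417.178ms @ 12 + 552.147ms (3/2)
13. 4969.325ms @ 27/2 + 184.049ms (1/2)
14. 5153.374ms @ 14 + 736.196ms (2)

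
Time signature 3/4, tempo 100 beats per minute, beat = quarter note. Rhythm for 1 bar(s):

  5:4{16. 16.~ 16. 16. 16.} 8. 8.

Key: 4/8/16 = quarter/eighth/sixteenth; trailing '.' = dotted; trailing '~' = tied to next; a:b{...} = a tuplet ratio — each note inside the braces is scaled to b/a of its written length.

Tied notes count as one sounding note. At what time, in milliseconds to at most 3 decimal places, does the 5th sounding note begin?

note 5 onset = 3/2b = 900.0ms

1. 0.0ms @ 0 + 180.0ms (3/10)
2. 180.0ms @ 3/10 + 360.0ms (3/5)
3. 540.0ms @ 9/10 + 180.0ms (3/10)
4. 720.0ms @ 6/5 + 180.0ms (3/10)
5. 900.0ms @ 3/2 + 450.0ms (3/4)
6. 1350.0ms @ 9/4 + 450.0ms (3/4)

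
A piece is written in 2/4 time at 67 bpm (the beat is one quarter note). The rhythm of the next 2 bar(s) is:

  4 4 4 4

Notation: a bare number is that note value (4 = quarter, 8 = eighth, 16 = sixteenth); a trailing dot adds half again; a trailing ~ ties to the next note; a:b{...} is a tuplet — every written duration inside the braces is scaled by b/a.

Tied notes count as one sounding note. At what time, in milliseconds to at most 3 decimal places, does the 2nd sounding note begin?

1. 0.0ms @ 0 + 895.522ms (1)
2. 895.522ms @ 1 + 895.522ms (1)
3. 1791.045ms @ 2 + 895.522ms (1)
4. 2686.567ms @ 3 + 895.522ms (1)

note 2 onset = 1b = 895.522ms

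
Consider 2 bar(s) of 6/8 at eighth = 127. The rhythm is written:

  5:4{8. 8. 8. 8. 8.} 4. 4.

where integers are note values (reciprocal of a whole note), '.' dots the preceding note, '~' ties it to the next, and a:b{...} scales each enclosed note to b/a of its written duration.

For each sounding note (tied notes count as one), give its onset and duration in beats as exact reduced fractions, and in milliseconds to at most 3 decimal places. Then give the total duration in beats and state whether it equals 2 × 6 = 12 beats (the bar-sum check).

1) 0.0ms=0b +566.929ms=6/5b
2) 566.929ms=6/5b +566.929ms=6/5b
3) 1133.858ms=12/5b +566.929ms=6/5b
4) 1700.787ms=18/5b +566.929ms=6/5b
5) 2267.717ms=24/5b +566.929ms=6/5b
6) 2834.646ms=6b +1417.323ms=3b
7) 4251.969ms=9b +1417.323ms=3b
Σ=12b of 12 (127bpm 6/8) — PASS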